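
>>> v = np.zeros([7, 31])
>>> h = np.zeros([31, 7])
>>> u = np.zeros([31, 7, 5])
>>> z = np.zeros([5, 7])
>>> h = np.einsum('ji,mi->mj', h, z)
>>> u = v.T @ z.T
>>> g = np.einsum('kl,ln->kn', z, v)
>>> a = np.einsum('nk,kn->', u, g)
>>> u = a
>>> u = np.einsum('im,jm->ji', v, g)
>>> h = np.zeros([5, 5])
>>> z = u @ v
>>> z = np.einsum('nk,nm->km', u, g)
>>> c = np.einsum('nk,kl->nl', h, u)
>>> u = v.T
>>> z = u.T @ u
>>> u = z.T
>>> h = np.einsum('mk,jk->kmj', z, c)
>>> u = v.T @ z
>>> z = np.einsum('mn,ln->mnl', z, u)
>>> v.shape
(7, 31)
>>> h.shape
(7, 7, 5)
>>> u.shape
(31, 7)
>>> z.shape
(7, 7, 31)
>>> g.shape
(5, 31)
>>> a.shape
()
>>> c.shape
(5, 7)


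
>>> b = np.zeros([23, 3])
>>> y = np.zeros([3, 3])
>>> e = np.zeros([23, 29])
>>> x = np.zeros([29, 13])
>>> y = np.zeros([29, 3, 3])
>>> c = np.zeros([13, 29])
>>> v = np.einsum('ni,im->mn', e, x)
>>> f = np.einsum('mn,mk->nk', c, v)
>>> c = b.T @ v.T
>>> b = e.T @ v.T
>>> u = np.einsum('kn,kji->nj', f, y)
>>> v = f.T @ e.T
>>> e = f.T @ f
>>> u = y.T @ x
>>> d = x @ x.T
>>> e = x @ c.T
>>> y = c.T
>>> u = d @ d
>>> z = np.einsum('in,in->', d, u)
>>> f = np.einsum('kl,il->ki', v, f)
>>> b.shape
(29, 13)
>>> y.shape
(13, 3)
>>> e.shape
(29, 3)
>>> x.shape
(29, 13)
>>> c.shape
(3, 13)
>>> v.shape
(23, 23)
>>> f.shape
(23, 29)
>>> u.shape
(29, 29)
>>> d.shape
(29, 29)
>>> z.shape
()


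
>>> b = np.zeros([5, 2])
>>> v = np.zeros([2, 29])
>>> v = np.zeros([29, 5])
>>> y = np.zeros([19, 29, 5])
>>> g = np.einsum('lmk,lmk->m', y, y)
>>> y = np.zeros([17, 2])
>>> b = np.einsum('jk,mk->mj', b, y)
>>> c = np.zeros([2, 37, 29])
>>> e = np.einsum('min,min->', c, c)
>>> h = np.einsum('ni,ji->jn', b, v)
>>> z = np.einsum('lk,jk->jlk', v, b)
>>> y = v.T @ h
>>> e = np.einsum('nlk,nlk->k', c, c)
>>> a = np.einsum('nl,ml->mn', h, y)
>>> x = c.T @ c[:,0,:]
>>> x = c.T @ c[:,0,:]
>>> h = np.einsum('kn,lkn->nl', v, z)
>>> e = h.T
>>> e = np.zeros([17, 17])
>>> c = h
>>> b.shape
(17, 5)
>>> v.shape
(29, 5)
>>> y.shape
(5, 17)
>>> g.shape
(29,)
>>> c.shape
(5, 17)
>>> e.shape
(17, 17)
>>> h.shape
(5, 17)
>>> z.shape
(17, 29, 5)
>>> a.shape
(5, 29)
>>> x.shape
(29, 37, 29)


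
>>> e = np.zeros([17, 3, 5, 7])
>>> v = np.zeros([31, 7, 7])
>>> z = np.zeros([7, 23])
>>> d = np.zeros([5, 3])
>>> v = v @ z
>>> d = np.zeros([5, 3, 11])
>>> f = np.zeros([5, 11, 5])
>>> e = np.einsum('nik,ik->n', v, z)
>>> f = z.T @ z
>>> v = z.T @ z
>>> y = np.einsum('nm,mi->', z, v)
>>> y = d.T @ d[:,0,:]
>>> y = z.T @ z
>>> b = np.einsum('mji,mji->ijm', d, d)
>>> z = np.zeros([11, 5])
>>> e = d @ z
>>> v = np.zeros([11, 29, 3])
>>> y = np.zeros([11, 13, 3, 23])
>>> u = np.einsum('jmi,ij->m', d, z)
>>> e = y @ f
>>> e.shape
(11, 13, 3, 23)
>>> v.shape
(11, 29, 3)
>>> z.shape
(11, 5)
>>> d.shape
(5, 3, 11)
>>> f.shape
(23, 23)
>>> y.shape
(11, 13, 3, 23)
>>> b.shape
(11, 3, 5)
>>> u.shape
(3,)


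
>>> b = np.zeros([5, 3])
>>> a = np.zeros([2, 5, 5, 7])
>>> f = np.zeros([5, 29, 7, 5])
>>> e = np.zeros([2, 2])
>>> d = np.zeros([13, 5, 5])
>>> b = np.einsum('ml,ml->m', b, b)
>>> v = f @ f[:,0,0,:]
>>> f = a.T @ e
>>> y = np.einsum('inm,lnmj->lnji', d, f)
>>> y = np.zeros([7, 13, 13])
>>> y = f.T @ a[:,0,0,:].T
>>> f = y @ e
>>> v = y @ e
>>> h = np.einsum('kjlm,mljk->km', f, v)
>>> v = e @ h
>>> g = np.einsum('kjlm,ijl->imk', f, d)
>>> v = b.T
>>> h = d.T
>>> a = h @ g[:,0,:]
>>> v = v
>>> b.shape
(5,)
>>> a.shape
(5, 5, 2)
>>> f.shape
(2, 5, 5, 2)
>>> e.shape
(2, 2)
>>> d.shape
(13, 5, 5)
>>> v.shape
(5,)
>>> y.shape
(2, 5, 5, 2)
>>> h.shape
(5, 5, 13)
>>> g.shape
(13, 2, 2)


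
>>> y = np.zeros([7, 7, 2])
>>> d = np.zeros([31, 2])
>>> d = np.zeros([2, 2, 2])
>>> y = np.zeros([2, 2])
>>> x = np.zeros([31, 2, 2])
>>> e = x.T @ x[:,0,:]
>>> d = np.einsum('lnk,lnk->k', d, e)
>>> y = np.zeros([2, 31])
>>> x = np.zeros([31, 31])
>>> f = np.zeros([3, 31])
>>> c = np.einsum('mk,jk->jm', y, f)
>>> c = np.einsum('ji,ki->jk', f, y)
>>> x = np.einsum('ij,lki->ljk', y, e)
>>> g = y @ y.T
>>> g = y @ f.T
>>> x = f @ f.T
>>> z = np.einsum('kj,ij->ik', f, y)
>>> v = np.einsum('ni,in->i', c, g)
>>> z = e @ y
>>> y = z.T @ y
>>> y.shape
(31, 2, 31)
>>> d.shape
(2,)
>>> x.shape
(3, 3)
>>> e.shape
(2, 2, 2)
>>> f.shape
(3, 31)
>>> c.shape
(3, 2)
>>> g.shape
(2, 3)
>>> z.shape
(2, 2, 31)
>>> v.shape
(2,)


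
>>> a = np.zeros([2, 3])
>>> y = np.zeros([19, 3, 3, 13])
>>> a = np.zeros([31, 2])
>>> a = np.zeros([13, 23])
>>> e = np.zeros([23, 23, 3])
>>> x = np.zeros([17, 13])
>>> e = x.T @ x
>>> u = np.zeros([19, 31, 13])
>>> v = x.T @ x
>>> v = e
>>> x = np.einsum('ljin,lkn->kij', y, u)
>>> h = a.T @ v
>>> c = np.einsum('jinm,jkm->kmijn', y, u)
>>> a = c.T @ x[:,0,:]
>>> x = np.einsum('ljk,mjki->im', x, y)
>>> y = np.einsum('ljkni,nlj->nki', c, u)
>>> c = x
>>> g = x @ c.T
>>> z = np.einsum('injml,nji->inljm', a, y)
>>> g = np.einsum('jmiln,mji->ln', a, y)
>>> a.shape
(3, 19, 3, 13, 3)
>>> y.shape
(19, 3, 3)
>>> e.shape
(13, 13)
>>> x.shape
(13, 19)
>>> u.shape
(19, 31, 13)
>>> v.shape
(13, 13)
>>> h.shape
(23, 13)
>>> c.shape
(13, 19)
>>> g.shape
(13, 3)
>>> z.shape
(3, 19, 3, 3, 13)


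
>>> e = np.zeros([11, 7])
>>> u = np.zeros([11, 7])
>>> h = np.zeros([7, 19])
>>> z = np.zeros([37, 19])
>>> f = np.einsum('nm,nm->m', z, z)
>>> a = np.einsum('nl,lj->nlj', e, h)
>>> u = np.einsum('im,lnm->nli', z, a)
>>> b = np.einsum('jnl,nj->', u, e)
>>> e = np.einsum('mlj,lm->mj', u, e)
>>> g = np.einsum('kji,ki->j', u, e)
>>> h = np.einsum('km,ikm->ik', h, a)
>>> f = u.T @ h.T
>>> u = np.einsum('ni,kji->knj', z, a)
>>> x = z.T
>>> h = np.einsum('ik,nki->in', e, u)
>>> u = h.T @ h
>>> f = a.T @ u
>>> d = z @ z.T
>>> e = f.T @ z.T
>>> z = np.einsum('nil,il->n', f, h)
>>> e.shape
(11, 7, 37)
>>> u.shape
(11, 11)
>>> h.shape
(7, 11)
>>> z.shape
(19,)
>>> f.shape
(19, 7, 11)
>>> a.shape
(11, 7, 19)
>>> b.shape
()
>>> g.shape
(11,)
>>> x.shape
(19, 37)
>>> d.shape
(37, 37)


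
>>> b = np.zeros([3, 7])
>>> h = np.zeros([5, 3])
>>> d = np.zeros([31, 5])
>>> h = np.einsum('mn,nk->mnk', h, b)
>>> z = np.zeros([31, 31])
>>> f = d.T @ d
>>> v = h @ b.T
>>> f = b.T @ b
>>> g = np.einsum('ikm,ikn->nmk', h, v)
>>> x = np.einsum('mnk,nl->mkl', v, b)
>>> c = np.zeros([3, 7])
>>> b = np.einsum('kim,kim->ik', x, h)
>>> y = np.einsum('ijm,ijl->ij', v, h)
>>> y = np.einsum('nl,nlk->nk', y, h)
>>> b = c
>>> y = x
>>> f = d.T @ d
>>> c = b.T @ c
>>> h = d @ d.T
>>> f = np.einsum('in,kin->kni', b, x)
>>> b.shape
(3, 7)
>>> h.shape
(31, 31)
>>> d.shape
(31, 5)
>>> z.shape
(31, 31)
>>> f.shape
(5, 7, 3)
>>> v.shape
(5, 3, 3)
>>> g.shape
(3, 7, 3)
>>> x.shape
(5, 3, 7)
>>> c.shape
(7, 7)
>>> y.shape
(5, 3, 7)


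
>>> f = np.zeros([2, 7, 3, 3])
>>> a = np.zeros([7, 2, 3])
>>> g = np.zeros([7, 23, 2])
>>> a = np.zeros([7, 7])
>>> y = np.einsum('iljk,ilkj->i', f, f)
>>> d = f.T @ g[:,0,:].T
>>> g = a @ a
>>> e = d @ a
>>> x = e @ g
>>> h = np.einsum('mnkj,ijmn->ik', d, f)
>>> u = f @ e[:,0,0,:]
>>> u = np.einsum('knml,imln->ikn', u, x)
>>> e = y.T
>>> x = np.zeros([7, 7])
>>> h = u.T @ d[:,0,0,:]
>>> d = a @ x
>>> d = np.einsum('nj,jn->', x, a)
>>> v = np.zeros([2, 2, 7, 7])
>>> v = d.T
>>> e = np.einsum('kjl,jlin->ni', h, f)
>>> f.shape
(2, 7, 3, 3)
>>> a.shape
(7, 7)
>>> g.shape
(7, 7)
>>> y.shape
(2,)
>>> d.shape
()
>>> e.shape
(3, 3)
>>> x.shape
(7, 7)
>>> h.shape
(7, 2, 7)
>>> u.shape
(3, 2, 7)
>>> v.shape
()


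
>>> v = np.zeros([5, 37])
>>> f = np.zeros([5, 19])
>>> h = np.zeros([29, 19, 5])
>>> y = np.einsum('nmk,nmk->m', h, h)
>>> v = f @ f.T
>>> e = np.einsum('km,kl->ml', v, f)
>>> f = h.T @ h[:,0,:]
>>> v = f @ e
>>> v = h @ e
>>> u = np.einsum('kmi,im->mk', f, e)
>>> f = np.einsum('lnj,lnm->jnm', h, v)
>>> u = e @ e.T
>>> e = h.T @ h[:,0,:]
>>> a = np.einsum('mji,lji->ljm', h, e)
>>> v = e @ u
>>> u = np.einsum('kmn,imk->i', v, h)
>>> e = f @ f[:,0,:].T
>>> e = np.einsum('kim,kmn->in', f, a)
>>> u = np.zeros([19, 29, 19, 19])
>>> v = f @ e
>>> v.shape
(5, 19, 29)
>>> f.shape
(5, 19, 19)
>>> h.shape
(29, 19, 5)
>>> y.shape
(19,)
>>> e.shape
(19, 29)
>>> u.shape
(19, 29, 19, 19)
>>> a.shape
(5, 19, 29)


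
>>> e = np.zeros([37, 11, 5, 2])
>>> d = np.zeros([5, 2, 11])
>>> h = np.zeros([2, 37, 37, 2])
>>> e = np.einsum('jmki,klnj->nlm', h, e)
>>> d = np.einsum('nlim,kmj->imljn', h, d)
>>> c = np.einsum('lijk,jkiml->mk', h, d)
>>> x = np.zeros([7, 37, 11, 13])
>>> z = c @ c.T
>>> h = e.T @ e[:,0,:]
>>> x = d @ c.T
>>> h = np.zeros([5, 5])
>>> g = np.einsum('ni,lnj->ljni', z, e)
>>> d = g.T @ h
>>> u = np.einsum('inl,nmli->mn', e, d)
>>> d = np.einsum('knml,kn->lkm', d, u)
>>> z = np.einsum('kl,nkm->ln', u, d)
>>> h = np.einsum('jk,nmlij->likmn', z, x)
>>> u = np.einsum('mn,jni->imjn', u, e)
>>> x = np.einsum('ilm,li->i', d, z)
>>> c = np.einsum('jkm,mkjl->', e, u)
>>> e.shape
(5, 11, 37)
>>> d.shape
(5, 11, 37)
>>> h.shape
(37, 11, 5, 2, 37)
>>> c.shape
()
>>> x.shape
(5,)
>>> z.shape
(11, 5)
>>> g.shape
(5, 37, 11, 11)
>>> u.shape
(37, 11, 5, 11)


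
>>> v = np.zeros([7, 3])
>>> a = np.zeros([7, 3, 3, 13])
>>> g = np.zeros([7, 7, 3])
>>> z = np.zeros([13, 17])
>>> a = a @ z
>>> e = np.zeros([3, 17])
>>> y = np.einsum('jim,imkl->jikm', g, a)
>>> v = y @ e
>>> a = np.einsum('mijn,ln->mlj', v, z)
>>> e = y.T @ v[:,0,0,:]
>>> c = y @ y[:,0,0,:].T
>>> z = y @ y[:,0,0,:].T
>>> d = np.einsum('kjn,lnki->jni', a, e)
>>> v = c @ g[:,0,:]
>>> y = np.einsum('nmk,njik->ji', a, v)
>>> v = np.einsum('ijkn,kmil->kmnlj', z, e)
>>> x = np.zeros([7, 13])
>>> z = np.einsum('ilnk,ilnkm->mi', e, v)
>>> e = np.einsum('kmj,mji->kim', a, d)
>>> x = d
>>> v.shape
(3, 3, 7, 17, 7)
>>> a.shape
(7, 13, 3)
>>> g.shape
(7, 7, 3)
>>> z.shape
(7, 3)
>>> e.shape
(7, 17, 13)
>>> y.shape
(7, 3)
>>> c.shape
(7, 7, 3, 7)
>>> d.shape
(13, 3, 17)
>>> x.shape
(13, 3, 17)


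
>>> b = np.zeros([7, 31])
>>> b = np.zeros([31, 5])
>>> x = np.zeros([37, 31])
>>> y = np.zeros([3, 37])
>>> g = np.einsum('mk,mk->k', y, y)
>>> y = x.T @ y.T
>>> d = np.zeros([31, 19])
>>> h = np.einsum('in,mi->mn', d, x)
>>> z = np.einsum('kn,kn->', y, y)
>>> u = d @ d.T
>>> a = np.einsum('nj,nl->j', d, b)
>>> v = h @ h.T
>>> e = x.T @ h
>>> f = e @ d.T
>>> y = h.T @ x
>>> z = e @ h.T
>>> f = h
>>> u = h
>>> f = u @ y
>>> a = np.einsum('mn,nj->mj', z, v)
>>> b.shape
(31, 5)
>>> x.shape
(37, 31)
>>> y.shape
(19, 31)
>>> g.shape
(37,)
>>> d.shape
(31, 19)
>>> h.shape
(37, 19)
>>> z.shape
(31, 37)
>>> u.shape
(37, 19)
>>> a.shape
(31, 37)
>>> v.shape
(37, 37)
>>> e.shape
(31, 19)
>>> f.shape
(37, 31)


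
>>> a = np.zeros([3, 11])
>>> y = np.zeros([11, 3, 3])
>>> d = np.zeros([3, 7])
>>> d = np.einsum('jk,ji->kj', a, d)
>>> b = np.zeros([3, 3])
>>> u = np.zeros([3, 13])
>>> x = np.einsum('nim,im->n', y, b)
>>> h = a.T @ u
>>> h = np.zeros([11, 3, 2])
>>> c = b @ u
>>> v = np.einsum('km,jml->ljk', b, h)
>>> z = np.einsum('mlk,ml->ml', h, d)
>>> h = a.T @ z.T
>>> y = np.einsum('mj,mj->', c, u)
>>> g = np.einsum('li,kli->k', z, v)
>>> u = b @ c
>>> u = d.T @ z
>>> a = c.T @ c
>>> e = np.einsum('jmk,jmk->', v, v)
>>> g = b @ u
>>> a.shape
(13, 13)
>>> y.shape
()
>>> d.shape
(11, 3)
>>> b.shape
(3, 3)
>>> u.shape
(3, 3)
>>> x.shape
(11,)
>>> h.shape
(11, 11)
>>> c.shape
(3, 13)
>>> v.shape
(2, 11, 3)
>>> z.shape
(11, 3)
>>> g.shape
(3, 3)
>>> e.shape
()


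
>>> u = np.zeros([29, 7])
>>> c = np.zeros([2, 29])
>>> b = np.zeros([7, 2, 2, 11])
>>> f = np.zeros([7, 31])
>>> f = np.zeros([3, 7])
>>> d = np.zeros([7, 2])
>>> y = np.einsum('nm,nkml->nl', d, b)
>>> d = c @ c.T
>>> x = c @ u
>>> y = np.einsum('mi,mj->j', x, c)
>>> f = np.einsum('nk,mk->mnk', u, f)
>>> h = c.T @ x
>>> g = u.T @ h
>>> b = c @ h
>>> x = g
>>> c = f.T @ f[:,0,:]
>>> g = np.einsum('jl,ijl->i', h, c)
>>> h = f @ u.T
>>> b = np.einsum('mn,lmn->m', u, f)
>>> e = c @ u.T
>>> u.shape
(29, 7)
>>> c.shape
(7, 29, 7)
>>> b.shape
(29,)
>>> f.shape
(3, 29, 7)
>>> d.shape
(2, 2)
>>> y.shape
(29,)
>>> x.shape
(7, 7)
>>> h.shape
(3, 29, 29)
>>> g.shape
(7,)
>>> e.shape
(7, 29, 29)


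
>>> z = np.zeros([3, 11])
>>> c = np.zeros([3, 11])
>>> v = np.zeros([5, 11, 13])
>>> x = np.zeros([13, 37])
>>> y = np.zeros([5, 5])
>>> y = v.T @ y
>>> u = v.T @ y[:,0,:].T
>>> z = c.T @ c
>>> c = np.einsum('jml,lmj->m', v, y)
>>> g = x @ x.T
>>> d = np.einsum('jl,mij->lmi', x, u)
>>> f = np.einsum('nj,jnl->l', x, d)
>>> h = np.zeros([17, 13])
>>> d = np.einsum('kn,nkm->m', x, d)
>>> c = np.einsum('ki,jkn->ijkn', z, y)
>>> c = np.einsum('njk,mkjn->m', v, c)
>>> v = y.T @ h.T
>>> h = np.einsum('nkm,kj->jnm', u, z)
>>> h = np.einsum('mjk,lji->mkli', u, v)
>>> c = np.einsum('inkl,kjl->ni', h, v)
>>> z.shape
(11, 11)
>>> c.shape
(13, 13)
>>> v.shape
(5, 11, 17)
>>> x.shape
(13, 37)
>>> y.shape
(13, 11, 5)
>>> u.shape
(13, 11, 13)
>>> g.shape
(13, 13)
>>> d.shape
(11,)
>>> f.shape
(11,)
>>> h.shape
(13, 13, 5, 17)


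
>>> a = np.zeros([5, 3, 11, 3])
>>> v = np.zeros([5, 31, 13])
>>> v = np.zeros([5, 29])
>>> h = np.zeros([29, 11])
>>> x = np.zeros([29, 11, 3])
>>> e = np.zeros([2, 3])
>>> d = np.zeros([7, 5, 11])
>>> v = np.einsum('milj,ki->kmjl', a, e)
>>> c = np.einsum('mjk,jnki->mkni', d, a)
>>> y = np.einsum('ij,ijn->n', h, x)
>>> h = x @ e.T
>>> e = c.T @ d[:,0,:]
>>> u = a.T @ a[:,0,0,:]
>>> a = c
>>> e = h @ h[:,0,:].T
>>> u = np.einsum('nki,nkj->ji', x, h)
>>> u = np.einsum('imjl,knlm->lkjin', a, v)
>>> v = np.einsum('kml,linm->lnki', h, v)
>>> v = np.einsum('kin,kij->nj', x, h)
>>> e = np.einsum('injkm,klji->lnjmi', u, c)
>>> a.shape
(7, 11, 3, 3)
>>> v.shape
(3, 2)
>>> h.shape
(29, 11, 2)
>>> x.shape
(29, 11, 3)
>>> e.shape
(11, 2, 3, 5, 3)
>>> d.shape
(7, 5, 11)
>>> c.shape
(7, 11, 3, 3)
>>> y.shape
(3,)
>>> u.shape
(3, 2, 3, 7, 5)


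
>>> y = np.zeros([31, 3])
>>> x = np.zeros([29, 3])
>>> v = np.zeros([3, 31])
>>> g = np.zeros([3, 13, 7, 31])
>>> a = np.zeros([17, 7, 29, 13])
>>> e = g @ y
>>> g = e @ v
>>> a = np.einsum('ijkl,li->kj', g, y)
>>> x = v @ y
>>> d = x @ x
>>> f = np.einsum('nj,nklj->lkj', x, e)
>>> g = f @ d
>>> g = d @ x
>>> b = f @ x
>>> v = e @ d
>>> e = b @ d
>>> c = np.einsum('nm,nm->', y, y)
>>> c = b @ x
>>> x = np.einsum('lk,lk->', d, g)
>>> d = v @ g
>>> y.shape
(31, 3)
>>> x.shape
()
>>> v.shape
(3, 13, 7, 3)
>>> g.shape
(3, 3)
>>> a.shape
(7, 13)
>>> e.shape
(7, 13, 3)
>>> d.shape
(3, 13, 7, 3)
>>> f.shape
(7, 13, 3)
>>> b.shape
(7, 13, 3)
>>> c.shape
(7, 13, 3)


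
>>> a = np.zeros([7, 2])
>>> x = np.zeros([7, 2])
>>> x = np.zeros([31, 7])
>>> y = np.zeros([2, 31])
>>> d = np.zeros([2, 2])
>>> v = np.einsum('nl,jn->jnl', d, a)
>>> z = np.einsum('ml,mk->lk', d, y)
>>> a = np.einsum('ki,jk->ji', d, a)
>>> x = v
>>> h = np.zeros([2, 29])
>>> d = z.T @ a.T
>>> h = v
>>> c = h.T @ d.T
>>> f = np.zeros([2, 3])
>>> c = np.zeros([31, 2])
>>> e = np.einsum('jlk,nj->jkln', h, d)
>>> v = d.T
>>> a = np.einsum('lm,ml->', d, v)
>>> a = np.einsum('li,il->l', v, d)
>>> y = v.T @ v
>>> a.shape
(7,)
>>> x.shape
(7, 2, 2)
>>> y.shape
(31, 31)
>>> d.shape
(31, 7)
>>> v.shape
(7, 31)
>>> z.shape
(2, 31)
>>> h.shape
(7, 2, 2)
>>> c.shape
(31, 2)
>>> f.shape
(2, 3)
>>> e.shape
(7, 2, 2, 31)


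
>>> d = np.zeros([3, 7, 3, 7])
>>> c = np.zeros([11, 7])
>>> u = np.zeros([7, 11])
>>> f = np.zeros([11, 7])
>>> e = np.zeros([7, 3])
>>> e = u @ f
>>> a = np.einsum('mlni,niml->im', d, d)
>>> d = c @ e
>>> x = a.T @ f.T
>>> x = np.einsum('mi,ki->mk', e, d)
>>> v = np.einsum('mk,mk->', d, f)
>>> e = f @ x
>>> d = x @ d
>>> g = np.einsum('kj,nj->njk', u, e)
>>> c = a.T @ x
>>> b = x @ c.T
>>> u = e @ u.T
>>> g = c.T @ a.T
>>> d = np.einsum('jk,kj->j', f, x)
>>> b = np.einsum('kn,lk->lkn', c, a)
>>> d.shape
(11,)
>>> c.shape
(3, 11)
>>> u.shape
(11, 7)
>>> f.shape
(11, 7)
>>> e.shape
(11, 11)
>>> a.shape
(7, 3)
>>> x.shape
(7, 11)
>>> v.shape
()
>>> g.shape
(11, 7)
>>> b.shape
(7, 3, 11)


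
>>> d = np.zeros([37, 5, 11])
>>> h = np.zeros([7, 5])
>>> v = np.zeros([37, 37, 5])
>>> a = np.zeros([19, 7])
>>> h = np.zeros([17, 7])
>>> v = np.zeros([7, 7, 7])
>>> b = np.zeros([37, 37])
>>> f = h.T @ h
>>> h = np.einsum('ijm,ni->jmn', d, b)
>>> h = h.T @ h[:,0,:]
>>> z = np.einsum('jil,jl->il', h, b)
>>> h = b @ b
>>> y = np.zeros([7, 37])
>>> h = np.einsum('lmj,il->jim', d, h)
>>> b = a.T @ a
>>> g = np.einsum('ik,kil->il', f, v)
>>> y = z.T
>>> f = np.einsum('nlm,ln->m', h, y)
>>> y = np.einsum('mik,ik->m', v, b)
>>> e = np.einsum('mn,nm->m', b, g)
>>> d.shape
(37, 5, 11)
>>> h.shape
(11, 37, 5)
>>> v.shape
(7, 7, 7)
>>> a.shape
(19, 7)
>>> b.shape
(7, 7)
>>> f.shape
(5,)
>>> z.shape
(11, 37)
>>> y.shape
(7,)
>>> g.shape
(7, 7)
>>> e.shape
(7,)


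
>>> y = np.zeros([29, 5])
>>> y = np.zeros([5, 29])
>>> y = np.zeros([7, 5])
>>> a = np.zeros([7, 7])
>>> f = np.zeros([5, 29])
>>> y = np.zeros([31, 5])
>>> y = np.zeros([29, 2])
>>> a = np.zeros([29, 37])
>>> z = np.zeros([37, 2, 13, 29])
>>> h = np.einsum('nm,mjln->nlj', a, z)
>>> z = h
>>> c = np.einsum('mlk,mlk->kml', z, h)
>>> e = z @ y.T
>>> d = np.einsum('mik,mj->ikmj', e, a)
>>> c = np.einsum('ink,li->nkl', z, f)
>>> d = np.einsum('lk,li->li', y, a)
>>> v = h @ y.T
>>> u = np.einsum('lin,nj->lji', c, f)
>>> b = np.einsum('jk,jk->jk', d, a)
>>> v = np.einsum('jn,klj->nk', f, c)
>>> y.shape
(29, 2)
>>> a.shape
(29, 37)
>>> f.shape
(5, 29)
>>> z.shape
(29, 13, 2)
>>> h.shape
(29, 13, 2)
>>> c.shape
(13, 2, 5)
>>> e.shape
(29, 13, 29)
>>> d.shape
(29, 37)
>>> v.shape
(29, 13)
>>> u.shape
(13, 29, 2)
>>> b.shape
(29, 37)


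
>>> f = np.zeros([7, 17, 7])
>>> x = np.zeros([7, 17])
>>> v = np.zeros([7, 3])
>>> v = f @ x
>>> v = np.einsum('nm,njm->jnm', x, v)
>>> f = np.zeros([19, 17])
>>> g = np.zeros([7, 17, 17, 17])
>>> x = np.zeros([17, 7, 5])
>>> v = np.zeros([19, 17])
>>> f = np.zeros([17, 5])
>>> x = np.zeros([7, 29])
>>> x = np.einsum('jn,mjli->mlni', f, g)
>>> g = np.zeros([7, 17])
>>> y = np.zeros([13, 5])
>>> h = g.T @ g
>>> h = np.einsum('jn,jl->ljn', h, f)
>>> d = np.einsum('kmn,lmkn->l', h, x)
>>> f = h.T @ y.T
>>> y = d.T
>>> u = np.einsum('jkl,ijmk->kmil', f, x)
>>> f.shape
(17, 17, 13)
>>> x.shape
(7, 17, 5, 17)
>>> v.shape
(19, 17)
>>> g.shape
(7, 17)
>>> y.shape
(7,)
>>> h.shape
(5, 17, 17)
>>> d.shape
(7,)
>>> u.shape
(17, 5, 7, 13)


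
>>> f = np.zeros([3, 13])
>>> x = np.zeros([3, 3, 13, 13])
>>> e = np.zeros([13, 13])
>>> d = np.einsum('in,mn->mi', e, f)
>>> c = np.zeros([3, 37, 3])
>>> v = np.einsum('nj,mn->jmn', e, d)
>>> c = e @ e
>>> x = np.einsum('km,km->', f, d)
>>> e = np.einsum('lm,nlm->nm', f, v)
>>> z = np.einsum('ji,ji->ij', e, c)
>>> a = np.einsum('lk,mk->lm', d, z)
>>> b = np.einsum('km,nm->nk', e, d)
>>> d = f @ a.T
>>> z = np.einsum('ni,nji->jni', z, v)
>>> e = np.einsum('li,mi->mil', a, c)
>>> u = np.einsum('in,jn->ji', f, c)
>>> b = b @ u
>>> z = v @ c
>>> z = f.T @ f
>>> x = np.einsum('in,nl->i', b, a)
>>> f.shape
(3, 13)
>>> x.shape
(3,)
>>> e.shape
(13, 13, 3)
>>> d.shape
(3, 3)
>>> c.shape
(13, 13)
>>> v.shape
(13, 3, 13)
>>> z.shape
(13, 13)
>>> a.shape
(3, 13)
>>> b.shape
(3, 3)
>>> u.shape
(13, 3)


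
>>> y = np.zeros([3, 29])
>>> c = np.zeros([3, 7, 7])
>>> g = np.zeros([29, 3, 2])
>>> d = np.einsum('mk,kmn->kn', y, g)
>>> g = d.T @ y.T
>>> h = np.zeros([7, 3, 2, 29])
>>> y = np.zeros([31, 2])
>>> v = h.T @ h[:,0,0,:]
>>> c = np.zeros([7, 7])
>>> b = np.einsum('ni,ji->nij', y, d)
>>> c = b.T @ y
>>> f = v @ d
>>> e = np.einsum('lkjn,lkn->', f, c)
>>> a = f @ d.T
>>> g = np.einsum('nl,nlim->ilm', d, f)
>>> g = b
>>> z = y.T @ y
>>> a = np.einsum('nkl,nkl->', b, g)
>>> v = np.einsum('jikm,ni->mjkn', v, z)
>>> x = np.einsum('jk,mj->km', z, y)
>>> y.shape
(31, 2)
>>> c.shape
(29, 2, 2)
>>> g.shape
(31, 2, 29)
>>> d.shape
(29, 2)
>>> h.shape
(7, 3, 2, 29)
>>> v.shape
(29, 29, 3, 2)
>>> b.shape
(31, 2, 29)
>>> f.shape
(29, 2, 3, 2)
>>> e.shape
()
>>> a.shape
()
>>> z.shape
(2, 2)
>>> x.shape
(2, 31)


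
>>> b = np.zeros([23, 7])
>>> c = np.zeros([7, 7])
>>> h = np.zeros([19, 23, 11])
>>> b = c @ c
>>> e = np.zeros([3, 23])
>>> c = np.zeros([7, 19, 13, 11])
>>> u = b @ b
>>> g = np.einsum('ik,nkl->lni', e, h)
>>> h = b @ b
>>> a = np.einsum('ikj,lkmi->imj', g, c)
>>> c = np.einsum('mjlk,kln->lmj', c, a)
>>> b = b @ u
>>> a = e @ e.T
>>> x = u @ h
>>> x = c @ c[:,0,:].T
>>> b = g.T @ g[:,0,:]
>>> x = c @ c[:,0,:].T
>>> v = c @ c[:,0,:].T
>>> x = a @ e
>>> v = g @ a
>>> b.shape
(3, 19, 3)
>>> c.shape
(13, 7, 19)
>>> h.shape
(7, 7)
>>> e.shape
(3, 23)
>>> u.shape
(7, 7)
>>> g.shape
(11, 19, 3)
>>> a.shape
(3, 3)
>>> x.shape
(3, 23)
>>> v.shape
(11, 19, 3)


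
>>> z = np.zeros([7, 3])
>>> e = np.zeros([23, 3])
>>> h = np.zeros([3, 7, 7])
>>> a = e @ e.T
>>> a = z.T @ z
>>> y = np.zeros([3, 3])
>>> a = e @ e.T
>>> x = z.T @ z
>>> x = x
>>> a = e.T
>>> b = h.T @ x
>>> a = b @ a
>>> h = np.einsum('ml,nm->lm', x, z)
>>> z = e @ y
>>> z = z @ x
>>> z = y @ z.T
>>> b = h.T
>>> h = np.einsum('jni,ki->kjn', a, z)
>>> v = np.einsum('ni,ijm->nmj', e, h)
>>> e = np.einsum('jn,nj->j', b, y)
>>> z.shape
(3, 23)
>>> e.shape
(3,)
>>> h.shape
(3, 7, 7)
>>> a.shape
(7, 7, 23)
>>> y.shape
(3, 3)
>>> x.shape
(3, 3)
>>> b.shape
(3, 3)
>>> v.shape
(23, 7, 7)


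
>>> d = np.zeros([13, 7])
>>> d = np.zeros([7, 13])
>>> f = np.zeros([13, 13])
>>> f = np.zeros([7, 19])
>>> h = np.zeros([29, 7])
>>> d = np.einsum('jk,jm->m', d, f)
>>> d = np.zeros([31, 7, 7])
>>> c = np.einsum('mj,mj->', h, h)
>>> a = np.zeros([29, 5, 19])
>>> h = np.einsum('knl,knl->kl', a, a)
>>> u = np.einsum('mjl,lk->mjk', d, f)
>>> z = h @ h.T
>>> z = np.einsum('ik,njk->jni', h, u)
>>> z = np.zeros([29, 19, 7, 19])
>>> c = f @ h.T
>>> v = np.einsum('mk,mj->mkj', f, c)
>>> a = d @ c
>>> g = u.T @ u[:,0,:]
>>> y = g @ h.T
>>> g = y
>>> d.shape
(31, 7, 7)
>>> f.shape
(7, 19)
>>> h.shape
(29, 19)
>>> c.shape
(7, 29)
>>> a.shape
(31, 7, 29)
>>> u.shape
(31, 7, 19)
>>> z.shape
(29, 19, 7, 19)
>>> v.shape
(7, 19, 29)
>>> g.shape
(19, 7, 29)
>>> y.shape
(19, 7, 29)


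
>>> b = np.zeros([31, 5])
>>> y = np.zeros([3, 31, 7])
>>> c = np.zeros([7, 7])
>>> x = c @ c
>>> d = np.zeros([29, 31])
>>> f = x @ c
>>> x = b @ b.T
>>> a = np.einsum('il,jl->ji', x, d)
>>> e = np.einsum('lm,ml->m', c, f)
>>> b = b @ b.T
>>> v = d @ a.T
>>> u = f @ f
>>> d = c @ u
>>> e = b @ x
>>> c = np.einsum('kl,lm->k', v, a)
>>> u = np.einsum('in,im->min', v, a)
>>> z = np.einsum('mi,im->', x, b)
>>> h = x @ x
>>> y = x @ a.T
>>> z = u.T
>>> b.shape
(31, 31)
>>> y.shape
(31, 29)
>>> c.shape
(29,)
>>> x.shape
(31, 31)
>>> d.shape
(7, 7)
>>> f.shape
(7, 7)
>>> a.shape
(29, 31)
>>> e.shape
(31, 31)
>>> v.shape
(29, 29)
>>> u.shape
(31, 29, 29)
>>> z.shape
(29, 29, 31)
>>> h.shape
(31, 31)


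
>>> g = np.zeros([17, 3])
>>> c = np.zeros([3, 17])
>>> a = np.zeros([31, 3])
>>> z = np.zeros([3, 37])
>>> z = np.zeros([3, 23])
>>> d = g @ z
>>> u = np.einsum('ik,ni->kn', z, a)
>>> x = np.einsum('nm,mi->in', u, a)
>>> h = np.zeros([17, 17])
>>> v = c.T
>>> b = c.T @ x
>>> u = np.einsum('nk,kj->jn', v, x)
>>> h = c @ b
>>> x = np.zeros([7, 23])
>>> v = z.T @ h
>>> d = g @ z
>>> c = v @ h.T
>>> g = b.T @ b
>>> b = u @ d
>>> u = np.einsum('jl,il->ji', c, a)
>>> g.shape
(23, 23)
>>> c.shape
(23, 3)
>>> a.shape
(31, 3)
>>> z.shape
(3, 23)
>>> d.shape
(17, 23)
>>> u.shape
(23, 31)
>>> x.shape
(7, 23)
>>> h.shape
(3, 23)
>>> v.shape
(23, 23)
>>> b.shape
(23, 23)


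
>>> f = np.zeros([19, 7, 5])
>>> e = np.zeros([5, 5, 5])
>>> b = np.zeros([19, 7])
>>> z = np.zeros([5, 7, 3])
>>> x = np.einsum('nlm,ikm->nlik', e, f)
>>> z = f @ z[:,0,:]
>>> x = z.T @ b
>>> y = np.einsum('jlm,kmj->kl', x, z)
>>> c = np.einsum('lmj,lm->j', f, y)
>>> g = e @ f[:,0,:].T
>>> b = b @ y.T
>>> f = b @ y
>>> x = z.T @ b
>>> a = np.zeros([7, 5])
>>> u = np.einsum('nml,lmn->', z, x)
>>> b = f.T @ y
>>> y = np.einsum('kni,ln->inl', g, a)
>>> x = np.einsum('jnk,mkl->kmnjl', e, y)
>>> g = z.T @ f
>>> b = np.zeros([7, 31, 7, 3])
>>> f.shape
(19, 7)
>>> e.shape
(5, 5, 5)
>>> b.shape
(7, 31, 7, 3)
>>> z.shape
(19, 7, 3)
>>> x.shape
(5, 19, 5, 5, 7)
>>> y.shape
(19, 5, 7)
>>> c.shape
(5,)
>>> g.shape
(3, 7, 7)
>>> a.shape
(7, 5)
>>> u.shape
()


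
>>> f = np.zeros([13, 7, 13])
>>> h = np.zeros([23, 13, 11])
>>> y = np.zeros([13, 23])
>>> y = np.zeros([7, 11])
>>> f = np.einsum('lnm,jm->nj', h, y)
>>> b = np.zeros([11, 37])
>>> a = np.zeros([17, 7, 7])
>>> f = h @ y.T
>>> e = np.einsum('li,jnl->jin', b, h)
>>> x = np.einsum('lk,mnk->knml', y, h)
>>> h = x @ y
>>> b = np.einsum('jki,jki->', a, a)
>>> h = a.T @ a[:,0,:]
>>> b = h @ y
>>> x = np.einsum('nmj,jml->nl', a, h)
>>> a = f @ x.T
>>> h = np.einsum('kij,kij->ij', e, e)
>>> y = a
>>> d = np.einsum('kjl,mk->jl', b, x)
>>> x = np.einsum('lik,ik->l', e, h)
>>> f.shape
(23, 13, 7)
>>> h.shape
(37, 13)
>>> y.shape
(23, 13, 17)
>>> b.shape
(7, 7, 11)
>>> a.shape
(23, 13, 17)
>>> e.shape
(23, 37, 13)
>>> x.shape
(23,)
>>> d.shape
(7, 11)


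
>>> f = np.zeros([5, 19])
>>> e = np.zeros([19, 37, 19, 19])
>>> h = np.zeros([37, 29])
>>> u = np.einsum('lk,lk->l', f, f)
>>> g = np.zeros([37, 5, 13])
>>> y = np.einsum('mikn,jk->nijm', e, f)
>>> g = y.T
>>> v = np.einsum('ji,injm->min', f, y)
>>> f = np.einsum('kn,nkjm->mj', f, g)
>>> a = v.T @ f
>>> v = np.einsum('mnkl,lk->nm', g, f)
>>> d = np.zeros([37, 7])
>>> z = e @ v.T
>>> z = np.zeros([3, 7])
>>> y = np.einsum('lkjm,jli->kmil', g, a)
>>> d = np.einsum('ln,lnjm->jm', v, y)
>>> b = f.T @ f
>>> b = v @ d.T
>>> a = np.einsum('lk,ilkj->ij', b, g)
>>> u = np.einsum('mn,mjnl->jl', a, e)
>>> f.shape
(19, 37)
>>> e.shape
(19, 37, 19, 19)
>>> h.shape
(37, 29)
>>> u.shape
(37, 19)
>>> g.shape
(19, 5, 37, 19)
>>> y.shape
(5, 19, 37, 19)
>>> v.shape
(5, 19)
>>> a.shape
(19, 19)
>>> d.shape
(37, 19)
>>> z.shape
(3, 7)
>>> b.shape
(5, 37)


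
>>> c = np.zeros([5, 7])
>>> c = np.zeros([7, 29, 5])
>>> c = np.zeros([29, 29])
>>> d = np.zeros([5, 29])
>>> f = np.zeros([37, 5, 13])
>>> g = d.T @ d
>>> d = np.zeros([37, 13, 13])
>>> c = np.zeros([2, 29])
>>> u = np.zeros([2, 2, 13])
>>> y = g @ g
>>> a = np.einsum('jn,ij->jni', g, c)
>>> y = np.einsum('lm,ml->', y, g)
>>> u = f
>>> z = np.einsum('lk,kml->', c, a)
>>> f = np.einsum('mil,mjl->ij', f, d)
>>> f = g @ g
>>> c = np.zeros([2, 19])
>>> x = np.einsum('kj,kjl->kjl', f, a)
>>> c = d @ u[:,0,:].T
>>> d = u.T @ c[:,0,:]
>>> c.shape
(37, 13, 37)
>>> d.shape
(13, 5, 37)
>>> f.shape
(29, 29)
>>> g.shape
(29, 29)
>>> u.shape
(37, 5, 13)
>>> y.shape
()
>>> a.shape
(29, 29, 2)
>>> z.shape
()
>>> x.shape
(29, 29, 2)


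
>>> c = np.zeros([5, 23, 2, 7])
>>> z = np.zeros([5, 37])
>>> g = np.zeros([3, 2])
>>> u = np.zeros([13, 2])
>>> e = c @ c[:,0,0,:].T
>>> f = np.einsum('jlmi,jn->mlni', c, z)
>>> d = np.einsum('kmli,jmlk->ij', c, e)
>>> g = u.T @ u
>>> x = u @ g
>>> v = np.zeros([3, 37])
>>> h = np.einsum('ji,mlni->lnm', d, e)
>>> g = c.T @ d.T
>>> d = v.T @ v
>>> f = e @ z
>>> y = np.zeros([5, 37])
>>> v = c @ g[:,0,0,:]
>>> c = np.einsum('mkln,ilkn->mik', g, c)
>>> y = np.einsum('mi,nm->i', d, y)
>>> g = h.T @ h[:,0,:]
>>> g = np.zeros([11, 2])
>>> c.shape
(7, 5, 2)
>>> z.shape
(5, 37)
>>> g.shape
(11, 2)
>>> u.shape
(13, 2)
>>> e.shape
(5, 23, 2, 5)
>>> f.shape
(5, 23, 2, 37)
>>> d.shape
(37, 37)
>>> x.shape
(13, 2)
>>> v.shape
(5, 23, 2, 7)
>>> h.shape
(23, 2, 5)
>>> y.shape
(37,)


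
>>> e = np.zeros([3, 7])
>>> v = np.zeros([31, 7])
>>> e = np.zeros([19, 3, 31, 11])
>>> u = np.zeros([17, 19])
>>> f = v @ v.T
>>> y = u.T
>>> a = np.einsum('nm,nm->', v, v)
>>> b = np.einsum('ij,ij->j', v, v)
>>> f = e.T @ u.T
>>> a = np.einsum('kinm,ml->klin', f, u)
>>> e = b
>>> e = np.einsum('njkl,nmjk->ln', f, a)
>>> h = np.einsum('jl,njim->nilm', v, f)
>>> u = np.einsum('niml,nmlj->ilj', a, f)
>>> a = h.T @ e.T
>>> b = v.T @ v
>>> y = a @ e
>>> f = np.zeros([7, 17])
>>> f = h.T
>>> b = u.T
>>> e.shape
(17, 11)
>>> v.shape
(31, 7)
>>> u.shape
(19, 3, 17)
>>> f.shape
(17, 7, 3, 11)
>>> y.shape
(17, 7, 3, 11)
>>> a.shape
(17, 7, 3, 17)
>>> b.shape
(17, 3, 19)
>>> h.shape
(11, 3, 7, 17)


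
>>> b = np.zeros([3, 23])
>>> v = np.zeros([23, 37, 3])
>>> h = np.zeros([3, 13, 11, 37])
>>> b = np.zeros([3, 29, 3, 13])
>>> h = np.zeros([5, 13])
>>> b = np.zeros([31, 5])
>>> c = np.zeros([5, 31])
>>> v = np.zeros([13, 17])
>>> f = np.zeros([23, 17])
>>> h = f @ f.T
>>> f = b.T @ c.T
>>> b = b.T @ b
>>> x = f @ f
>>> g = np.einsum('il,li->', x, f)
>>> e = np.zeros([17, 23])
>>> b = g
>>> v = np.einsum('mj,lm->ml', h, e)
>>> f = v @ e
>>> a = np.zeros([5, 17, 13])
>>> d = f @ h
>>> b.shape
()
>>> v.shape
(23, 17)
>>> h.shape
(23, 23)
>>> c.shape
(5, 31)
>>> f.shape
(23, 23)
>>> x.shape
(5, 5)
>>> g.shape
()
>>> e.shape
(17, 23)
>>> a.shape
(5, 17, 13)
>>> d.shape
(23, 23)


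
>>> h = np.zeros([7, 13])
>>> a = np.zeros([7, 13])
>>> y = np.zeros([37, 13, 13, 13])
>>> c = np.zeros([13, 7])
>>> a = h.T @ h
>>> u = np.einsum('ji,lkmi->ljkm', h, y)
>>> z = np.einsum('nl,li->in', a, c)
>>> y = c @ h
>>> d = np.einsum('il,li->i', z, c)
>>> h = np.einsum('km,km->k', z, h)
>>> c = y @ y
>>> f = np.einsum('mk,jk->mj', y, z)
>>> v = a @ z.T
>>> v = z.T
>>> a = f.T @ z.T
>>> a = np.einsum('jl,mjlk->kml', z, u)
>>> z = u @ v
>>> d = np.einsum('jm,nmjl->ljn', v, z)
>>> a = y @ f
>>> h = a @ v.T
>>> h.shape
(13, 13)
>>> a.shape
(13, 7)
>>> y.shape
(13, 13)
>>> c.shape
(13, 13)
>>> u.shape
(37, 7, 13, 13)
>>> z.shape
(37, 7, 13, 7)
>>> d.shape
(7, 13, 37)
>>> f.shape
(13, 7)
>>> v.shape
(13, 7)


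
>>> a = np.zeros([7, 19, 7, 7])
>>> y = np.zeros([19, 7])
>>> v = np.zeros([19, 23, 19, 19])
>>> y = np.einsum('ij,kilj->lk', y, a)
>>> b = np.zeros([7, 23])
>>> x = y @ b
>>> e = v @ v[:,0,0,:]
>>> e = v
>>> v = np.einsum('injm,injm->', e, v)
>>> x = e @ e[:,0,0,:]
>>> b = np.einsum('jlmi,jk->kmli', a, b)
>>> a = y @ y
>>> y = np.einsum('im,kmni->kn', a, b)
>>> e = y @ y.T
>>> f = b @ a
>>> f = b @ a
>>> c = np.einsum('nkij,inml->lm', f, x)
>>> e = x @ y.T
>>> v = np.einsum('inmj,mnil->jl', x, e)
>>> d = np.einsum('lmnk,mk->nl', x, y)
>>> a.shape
(7, 7)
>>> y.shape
(23, 19)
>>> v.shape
(19, 23)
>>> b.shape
(23, 7, 19, 7)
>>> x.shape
(19, 23, 19, 19)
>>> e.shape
(19, 23, 19, 23)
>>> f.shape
(23, 7, 19, 7)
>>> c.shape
(19, 19)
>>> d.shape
(19, 19)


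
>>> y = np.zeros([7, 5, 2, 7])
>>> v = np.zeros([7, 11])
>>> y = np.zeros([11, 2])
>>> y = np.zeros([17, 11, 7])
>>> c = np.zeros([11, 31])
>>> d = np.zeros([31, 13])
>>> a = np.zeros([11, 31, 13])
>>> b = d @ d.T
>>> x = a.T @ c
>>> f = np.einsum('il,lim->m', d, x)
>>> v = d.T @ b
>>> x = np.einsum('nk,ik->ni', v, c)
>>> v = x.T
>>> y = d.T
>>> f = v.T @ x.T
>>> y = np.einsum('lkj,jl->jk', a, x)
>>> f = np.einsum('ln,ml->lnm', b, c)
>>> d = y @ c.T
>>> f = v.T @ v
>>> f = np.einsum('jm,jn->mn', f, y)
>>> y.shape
(13, 31)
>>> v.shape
(11, 13)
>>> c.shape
(11, 31)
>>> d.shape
(13, 11)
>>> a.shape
(11, 31, 13)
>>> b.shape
(31, 31)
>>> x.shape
(13, 11)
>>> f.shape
(13, 31)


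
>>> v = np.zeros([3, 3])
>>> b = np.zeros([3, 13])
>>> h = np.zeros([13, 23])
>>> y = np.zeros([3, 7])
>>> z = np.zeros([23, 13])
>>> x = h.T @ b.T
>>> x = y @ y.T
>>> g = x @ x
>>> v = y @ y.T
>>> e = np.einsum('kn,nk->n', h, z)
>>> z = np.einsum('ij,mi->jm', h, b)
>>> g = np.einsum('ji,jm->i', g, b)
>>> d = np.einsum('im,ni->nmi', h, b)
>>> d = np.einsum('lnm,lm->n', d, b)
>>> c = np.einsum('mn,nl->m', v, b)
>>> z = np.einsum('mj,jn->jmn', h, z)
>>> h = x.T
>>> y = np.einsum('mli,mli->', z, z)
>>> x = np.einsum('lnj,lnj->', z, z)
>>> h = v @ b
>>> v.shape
(3, 3)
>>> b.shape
(3, 13)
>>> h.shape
(3, 13)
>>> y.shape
()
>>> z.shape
(23, 13, 3)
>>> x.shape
()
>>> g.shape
(3,)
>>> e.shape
(23,)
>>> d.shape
(23,)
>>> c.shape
(3,)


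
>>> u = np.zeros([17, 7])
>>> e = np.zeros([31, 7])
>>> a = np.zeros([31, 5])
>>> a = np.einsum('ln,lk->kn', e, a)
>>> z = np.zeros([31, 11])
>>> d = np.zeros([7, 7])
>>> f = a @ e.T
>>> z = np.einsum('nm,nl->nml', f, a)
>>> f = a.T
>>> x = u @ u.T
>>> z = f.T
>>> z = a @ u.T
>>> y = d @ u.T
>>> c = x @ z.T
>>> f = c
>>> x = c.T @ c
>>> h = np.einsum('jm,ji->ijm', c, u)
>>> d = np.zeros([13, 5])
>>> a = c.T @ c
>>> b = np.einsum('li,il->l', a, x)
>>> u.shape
(17, 7)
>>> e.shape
(31, 7)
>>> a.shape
(5, 5)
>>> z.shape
(5, 17)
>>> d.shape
(13, 5)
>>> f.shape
(17, 5)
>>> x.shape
(5, 5)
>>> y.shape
(7, 17)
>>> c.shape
(17, 5)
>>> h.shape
(7, 17, 5)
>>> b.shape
(5,)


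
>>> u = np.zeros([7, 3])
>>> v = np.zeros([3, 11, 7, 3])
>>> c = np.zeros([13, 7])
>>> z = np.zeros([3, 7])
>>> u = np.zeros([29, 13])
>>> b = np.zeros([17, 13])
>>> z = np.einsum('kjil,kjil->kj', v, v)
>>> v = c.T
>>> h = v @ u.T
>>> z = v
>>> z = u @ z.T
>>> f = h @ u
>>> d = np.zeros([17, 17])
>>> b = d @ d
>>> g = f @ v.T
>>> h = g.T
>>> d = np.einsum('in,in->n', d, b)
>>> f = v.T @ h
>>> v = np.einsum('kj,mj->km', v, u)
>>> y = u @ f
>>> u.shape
(29, 13)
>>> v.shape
(7, 29)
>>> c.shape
(13, 7)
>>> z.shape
(29, 7)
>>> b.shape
(17, 17)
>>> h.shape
(7, 7)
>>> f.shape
(13, 7)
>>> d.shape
(17,)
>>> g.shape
(7, 7)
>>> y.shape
(29, 7)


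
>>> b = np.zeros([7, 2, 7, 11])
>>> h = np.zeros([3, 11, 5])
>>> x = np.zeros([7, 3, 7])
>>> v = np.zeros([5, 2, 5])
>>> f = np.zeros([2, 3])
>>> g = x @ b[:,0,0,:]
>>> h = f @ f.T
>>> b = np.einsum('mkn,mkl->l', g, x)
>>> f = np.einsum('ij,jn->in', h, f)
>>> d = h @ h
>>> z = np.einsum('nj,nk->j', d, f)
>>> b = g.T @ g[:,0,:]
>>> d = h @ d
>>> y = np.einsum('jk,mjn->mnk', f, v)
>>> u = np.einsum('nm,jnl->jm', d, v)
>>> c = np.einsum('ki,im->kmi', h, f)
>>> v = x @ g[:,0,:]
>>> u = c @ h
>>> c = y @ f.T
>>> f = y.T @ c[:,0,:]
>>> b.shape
(11, 3, 11)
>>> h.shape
(2, 2)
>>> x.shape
(7, 3, 7)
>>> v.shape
(7, 3, 11)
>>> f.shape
(3, 5, 2)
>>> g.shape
(7, 3, 11)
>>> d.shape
(2, 2)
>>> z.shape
(2,)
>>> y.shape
(5, 5, 3)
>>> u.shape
(2, 3, 2)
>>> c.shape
(5, 5, 2)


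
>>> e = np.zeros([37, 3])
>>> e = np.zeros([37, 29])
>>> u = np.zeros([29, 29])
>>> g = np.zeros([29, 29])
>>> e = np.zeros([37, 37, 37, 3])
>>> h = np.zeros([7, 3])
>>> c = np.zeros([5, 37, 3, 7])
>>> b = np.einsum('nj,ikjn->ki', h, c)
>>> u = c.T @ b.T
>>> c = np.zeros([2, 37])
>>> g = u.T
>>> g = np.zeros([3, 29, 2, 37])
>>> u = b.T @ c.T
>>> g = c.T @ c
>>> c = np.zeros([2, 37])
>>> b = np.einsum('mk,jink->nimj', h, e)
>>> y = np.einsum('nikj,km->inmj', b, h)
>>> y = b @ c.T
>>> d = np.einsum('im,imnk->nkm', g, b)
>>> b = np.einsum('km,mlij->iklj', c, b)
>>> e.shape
(37, 37, 37, 3)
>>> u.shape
(5, 2)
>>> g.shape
(37, 37)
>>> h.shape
(7, 3)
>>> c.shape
(2, 37)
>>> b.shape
(7, 2, 37, 37)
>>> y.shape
(37, 37, 7, 2)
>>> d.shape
(7, 37, 37)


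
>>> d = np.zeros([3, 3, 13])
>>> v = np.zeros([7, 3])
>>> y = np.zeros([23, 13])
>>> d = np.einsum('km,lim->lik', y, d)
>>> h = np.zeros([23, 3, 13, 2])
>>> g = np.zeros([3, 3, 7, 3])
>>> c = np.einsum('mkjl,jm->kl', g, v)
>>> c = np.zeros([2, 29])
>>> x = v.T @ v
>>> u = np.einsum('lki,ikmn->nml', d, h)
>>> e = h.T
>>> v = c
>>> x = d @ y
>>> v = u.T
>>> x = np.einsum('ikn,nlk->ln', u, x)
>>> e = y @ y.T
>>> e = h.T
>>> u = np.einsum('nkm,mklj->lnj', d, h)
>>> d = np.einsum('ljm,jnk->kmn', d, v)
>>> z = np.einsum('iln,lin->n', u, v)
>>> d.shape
(2, 23, 13)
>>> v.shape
(3, 13, 2)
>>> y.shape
(23, 13)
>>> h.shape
(23, 3, 13, 2)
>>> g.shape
(3, 3, 7, 3)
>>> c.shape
(2, 29)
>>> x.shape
(3, 3)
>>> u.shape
(13, 3, 2)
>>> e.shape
(2, 13, 3, 23)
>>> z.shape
(2,)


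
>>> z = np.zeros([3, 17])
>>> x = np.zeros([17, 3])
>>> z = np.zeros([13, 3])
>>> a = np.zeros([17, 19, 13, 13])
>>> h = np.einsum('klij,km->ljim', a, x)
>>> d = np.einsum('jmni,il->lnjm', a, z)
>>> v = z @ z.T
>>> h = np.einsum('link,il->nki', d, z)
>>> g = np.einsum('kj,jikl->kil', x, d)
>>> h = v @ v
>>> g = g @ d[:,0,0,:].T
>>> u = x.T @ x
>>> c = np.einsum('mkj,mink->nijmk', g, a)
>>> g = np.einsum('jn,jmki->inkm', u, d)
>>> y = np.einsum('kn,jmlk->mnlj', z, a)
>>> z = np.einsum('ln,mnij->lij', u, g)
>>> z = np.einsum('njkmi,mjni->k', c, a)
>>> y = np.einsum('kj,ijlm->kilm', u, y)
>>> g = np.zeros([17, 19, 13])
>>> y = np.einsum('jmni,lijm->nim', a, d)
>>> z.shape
(3,)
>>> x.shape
(17, 3)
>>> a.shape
(17, 19, 13, 13)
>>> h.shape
(13, 13)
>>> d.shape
(3, 13, 17, 19)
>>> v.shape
(13, 13)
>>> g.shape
(17, 19, 13)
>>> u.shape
(3, 3)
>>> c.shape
(13, 19, 3, 17, 13)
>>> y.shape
(13, 13, 19)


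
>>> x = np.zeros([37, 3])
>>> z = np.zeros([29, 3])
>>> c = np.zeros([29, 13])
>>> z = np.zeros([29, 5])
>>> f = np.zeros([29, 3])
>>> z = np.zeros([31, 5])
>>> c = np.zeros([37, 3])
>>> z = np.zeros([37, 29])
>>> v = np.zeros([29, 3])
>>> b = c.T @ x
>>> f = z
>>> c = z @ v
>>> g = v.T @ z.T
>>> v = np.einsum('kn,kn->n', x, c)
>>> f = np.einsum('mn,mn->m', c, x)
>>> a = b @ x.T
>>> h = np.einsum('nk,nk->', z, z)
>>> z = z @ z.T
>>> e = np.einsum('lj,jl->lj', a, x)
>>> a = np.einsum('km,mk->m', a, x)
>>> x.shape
(37, 3)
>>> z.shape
(37, 37)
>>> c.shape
(37, 3)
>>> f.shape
(37,)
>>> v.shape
(3,)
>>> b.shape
(3, 3)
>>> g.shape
(3, 37)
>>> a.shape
(37,)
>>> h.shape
()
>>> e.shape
(3, 37)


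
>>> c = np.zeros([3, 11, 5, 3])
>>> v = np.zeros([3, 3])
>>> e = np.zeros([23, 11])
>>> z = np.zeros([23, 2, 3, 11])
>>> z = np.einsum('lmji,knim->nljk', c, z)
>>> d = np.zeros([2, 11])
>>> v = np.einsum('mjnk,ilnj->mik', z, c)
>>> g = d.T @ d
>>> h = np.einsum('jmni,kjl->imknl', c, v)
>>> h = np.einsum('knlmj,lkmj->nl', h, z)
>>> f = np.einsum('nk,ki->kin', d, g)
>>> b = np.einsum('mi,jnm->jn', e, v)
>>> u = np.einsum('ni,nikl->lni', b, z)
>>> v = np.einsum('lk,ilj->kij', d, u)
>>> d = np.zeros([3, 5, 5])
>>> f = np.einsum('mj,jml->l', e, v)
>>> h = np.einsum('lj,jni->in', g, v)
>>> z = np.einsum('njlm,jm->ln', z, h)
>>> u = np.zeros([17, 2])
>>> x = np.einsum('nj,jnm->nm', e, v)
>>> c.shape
(3, 11, 5, 3)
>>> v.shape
(11, 23, 3)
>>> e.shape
(23, 11)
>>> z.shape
(5, 2)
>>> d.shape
(3, 5, 5)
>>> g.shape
(11, 11)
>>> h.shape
(3, 23)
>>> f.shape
(3,)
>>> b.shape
(2, 3)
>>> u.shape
(17, 2)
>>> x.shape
(23, 3)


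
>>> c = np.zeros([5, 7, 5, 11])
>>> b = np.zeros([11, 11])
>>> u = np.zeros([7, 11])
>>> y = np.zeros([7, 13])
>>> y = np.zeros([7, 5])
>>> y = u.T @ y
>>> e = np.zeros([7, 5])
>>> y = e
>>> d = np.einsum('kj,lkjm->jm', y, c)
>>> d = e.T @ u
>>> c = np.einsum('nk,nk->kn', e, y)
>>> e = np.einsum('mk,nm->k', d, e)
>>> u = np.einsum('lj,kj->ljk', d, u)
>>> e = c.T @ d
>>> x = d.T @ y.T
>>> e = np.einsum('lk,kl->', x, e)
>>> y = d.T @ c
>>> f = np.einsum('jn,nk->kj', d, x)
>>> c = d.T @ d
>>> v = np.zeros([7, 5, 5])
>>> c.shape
(11, 11)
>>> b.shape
(11, 11)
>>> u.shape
(5, 11, 7)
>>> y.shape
(11, 7)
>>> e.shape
()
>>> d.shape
(5, 11)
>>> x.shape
(11, 7)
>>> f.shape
(7, 5)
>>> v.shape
(7, 5, 5)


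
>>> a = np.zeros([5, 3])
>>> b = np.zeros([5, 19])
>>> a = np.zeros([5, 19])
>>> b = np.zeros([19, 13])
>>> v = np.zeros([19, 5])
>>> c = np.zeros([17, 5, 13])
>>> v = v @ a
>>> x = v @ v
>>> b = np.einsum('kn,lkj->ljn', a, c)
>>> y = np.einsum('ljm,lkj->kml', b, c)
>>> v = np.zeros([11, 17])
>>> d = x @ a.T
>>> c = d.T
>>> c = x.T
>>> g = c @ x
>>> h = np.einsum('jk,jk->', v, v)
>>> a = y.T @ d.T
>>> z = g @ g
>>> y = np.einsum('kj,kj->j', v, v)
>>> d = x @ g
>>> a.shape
(17, 19, 19)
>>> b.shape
(17, 13, 19)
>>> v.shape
(11, 17)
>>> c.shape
(19, 19)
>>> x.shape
(19, 19)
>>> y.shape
(17,)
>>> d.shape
(19, 19)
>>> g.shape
(19, 19)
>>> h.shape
()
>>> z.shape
(19, 19)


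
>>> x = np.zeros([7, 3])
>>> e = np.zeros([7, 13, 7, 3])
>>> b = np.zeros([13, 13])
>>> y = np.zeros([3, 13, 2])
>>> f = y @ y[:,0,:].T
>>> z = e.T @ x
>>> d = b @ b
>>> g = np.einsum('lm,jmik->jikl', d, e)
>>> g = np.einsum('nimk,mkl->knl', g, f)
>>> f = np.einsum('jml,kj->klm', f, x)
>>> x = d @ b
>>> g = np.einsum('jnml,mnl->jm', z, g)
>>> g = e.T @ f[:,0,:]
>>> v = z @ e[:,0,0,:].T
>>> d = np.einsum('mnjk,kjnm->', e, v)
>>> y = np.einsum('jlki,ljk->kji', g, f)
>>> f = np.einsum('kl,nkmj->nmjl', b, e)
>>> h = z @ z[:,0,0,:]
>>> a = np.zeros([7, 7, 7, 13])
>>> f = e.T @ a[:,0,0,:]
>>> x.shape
(13, 13)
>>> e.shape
(7, 13, 7, 3)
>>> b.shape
(13, 13)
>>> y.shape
(13, 3, 13)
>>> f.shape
(3, 7, 13, 13)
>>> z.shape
(3, 7, 13, 3)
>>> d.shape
()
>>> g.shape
(3, 7, 13, 13)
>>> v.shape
(3, 7, 13, 7)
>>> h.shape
(3, 7, 13, 3)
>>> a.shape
(7, 7, 7, 13)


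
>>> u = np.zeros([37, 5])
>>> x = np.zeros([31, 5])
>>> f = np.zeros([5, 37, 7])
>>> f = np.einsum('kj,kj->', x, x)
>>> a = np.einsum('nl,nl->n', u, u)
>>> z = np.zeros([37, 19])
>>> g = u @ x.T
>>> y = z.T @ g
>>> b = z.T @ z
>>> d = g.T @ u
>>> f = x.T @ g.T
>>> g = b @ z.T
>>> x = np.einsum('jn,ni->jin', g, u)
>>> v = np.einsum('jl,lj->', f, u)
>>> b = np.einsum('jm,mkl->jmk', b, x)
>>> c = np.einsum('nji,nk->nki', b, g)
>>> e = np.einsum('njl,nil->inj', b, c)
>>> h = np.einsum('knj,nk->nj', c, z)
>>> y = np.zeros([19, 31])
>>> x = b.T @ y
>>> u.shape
(37, 5)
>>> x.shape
(5, 19, 31)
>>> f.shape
(5, 37)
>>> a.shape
(37,)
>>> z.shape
(37, 19)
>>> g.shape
(19, 37)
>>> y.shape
(19, 31)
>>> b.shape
(19, 19, 5)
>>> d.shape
(31, 5)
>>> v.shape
()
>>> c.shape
(19, 37, 5)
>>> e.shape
(37, 19, 19)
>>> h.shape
(37, 5)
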